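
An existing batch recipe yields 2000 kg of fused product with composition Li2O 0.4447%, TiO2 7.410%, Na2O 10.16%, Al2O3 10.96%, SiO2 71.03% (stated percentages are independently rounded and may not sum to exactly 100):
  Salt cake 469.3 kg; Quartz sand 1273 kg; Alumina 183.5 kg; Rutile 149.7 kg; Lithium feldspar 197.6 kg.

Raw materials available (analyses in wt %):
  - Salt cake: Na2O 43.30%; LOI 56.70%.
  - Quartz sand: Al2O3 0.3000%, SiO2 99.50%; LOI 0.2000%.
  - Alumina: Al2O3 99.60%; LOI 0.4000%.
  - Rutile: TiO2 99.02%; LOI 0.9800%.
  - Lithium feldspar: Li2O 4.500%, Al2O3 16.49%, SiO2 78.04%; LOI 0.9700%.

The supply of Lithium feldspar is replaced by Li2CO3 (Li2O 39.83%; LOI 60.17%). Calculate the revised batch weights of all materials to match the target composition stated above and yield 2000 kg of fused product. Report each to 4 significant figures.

Revised batch per 2000 kg fused product:
  Salt cake: 469.3 kg
  Quartz sand: 1428 kg
  Alumina: 215.8 kg
  Rutile: 149.7 kg
  Li2CO3: 22.33 kg
Total batch = 2285 kg; LOI loss = 284.7 kg

Intermediates are printed rounded to 4 significant digits in the working. The working math keeps full precision end to end — a single rounding finalizes every reported value; all derived quantities, which include net glass mass, the yield, five oxide percentages, ignition loss, totals, are recomputed in full precision, exactly as shown in question or answer, using the weight values for 2000 kg of glass.
Oxide mass targets, per 2000 kg fused product:
  Li2O: 0.4447% × 2000 = 8.894 kg
  TiO2: 7.410% × 2000 = 148.2 kg
  Na2O: 10.16% × 2000 = 203.2 kg
  Al2O3: 10.96% × 2000 = 219.2 kg
  SiO2: 71.03% × 2000 = 1421 kg
Checking each oxide sum working from each reported weight, per the basis as stated (sums match the target masses exact up to rounding of places):
  Li2O: 22.33·0.3983 = 8.894 kg (target 8.894 kg)
  TiO2: 149.7·0.9902 = 148.2 kg (target 148.2 kg)
  Na2O: 469.3·0.4330 = 203.2 kg (target 203.2 kg)
  Al2O3: 1428·0.003000 + 215.8·0.9960 = 219.2 kg (target 219.2 kg)
  SiO2: 1428·0.9950 = 1421 kg (target 1421 kg)
Mass balance on the glass: whole batch net of LOI = 2000 kg (the targets, summed, come to 2000 kg; with the basis standing at 2000 kg — a pure rounding effect).
Summing the batch: Σ batch = 2285 kg; loss to ignition Σ batch·LOI = 284.7 kg; yield = glass ÷ total batch = 87.54%.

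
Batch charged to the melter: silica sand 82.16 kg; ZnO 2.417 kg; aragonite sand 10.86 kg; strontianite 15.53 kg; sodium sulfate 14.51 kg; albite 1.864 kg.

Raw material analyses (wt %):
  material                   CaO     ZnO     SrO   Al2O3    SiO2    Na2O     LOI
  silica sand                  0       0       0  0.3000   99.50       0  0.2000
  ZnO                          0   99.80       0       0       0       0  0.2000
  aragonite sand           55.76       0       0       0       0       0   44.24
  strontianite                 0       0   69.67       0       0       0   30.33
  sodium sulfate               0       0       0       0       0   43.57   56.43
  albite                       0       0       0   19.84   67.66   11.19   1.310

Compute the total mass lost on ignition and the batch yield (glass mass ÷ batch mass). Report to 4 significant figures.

Every computation carries full float precision at each step; in-progress results are displayed, with 4-significant-digit rounding, on the page — every reported result is rounded once only; derived quantities (net glass mass, yield, six oxide percentages, totals, ignition loss) are rebuilt from the batch weights for 109.4 kg of glass in full precision, as written in the question or the answer.
Each material's LOI contribution:
  silica sand: 82.16 × 0.002000 = 0.1643 kg
  ZnO: 2.417 × 0.002000 = 0.004834 kg
  aragonite sand: 10.86 × 0.4424 = 4.804 kg
  strontianite: 15.53 × 0.3033 = 4.710 kg
  sodium sulfate: 14.51 × 0.5643 = 8.188 kg
  albite: 1.864 × 0.01310 = 0.02442 kg
Total LOI = 17.90 kg
Glass = batch − LOI = 127.3 − 17.90 = 109.4 kg

LOI loss = 17.90 kg; glass = 109.4 kg; yield = 85.95%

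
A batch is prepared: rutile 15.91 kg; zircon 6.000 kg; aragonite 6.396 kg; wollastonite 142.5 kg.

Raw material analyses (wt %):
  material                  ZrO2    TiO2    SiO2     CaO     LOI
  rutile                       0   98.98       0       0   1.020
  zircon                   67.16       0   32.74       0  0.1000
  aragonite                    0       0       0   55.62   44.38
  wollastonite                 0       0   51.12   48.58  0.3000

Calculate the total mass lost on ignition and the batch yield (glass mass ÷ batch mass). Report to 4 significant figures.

LOI loss = 3.434 kg; glass = 167.4 kg; yield = 97.99%

Every computation holds full precision throughout; values along the way appear, rounded to four significant figures, in the working; every reported number takes a single rounding; the derived quantities (totals, the yield, LOI, four oxide percentages, net glass mass) are recomputed from the batch weights at 167.4 kg of glass at full precision as given in either problem or answer.
Ignition loss by material:
  rutile: 15.91 × 0.01020 = 0.1623 kg
  zircon: 6.000 × 0.001000 = 0.006000 kg
  aragonite: 6.396 × 0.4438 = 2.839 kg
  wollastonite: 142.5 × 0.003000 = 0.4275 kg
Total LOI = 3.434 kg
Glass = batch − LOI = 170.8 − 3.434 = 167.4 kg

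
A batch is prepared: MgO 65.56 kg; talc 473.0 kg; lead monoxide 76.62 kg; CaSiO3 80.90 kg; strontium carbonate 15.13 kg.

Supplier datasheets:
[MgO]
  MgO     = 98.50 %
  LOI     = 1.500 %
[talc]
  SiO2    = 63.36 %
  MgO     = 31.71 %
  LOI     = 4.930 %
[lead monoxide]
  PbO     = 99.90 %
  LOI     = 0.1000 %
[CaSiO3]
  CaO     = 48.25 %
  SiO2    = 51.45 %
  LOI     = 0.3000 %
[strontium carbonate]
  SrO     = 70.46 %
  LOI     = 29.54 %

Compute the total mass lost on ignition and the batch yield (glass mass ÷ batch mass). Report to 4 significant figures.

LOI loss = 29.09 kg; glass = 682.1 kg; yield = 95.91%

In-progress results appear (rounded to 4 significant digits) at each printed step. Each numeric step carries full float precision in all steps. Each reported value includes exactly one rounding; all derived quantities are rebuilt in full precision (yield, totals, the five compositions, LOI, glass mass) starting from the weights for 682.1 kg of glass, as written in either problem or answer.
Per-material ignition loss:
  MgO: 65.56 × 0.01500 = 0.9834 kg
  talc: 473.0 × 0.04930 = 23.32 kg
  lead monoxide: 76.62 × 0.001000 = 0.07662 kg
  CaSiO3: 80.90 × 0.003000 = 0.2427 kg
  strontium carbonate: 15.13 × 0.2954 = 4.469 kg
Total LOI = 29.09 kg
Glass = batch − LOI = 711.2 − 29.09 = 682.1 kg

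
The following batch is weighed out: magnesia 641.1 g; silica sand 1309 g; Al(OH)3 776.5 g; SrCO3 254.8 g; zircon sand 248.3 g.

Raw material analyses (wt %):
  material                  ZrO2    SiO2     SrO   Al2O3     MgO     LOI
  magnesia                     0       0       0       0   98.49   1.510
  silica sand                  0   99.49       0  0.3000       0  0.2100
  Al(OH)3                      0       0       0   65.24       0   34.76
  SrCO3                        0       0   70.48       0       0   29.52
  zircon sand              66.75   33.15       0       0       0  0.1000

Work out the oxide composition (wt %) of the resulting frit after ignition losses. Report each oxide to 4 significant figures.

Each numeric step carries full float precision at every stage; mid-chain values are displayed, rounded to four significant digits, as written; each reported number is rounded just once. Derived quantities, including the totals, glass mass, the yield, ignition loss, five oxide percentages, are rebuilt using the weight values for 2872 g of glass at full float precision, as set out in the question or the answer.
Per-oxide mass from batch:
  ZrO2: 248.3·0.6675 = 165.7 g
  SiO2: 1309·0.9949 + 248.3·0.3315 = 1385 g
  SrO: 254.8·0.7048 = 179.6 g
  Al2O3: 1309·0.003000 + 776.5·0.6524 = 510.5 g
  MgO: 641.1·0.9849 = 631.4 g
LOI: 641.1·0.01510 + 1309·0.002100 + 776.5·0.3476 + 254.8·0.2952 + 248.3·0.001000 = 357.8 g
Glass mass = batch − LOI = 3230 − 357.8 = 2872 g (consistent with Σ oxide mass)
each oxide over glass, ×100, is wt %

Glass mass = 2872 g (batch 3230 − LOI 357.8).
Composition: ZrO2 5.771%, SiO2 48.21%, SrO 6.253%, Al2O3 17.78%, MgO 21.99%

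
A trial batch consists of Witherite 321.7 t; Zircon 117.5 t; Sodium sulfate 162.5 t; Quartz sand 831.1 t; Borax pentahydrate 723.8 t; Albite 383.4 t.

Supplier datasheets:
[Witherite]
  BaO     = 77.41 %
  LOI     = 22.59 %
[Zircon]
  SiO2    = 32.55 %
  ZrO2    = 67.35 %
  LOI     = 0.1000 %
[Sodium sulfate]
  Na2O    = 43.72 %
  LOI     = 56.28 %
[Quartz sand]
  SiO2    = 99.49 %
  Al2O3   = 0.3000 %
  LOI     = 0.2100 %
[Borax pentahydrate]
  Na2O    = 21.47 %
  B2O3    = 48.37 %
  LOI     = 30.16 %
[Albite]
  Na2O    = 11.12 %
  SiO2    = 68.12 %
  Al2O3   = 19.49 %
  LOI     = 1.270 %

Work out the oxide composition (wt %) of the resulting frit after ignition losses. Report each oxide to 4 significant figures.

Glass mass = 2151 t (batch 2540 − LOI 389.2).
Composition: Na2O 12.51%, SiO2 52.36%, Al2O3 3.590%, B2O3 16.28%, ZrO2 3.679%, BaO 11.58%

Full float precision is carried all the way through; mid-chain values are displayed rounded to four significant digits when written out — every reported number takes a single rounding — derived quantities, including the totals, glass mass, six oxide percentages, LOI, yield, are recomputed starting from the weights on 2151 t of glass at full precision, precisely as stated by question or answer.
Oxide masses out of the charge:
  Na2O: 162.5·0.4372 + 723.8·0.2147 + 383.4·0.1112 = 269.1 t
  SiO2: 117.5·0.3255 + 831.1·0.9949 + 383.4·0.6812 = 1126 t
  Al2O3: 831.1·0.003000 + 383.4·0.1949 = 77.22 t
  B2O3: 723.8·0.4837 = 350.1 t
  ZrO2: 117.5·0.6735 = 79.14 t
  BaO: 321.7·0.7741 = 249.0 t
LOI: 321.7·0.2259 + 117.5·0.001000 + 162.5·0.5628 + 831.1·0.002100 + 723.8·0.3016 + 383.4·0.01270 = 389.2 t
Net of LOI, the glass mass = 2540 − 389.2 = 2151 t (equal to the oxide-mass sum)
wt % = oxide mass / glass mass × 100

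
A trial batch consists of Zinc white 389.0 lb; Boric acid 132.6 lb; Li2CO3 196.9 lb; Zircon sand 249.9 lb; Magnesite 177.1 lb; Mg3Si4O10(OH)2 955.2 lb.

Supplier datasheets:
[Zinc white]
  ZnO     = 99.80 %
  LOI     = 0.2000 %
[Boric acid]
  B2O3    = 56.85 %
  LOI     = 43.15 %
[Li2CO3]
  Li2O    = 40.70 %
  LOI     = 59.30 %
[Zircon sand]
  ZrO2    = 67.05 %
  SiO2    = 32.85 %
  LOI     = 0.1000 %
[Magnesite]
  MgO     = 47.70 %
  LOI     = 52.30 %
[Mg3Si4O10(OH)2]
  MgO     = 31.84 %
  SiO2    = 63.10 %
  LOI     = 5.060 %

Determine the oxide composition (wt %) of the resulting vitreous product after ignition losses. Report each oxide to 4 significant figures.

The working math maintains full float precision end to end — the intermediate values are displayed, rounded to 4 significant figures, alongside each step. A single rounding yields each reported value; the derived quantities (six oxide percentages, the totals, net glass mass, yield, ignition loss) are carried in full float precision from the batch weights on 1785 lb of glass exactly as shown in problem or answer.
What the batch supplies per oxide:
  B2O3: 132.6·0.5685 = 75.38 lb
  ZrO2: 249.9·0.6705 = 167.6 lb
  Li2O: 196.9·0.4070 = 80.14 lb
  MgO: 177.1·0.4770 + 955.2·0.3184 = 388.6 lb
  ZnO: 389.0·0.9980 = 388.2 lb
  SiO2: 249.9·0.3285 + 955.2·0.6310 = 684.8 lb
LOI: 389.0·0.002000 + 132.6·0.4315 + 196.9·0.5930 + 249.9·0.001000 + 177.1·0.5230 + 955.2·0.05060 = 316.0 lb
Net of LOI, the glass mass = 2101 − 316.0 = 1785 lb (= Σ oxide masses)
wt %: oxide over glass, times 100

Glass mass = 1785 lb (batch 2101 − LOI 316.0).
Composition: B2O3 4.224%, ZrO2 9.388%, Li2O 4.490%, MgO 21.77%, ZnO 21.75%, SiO2 38.37%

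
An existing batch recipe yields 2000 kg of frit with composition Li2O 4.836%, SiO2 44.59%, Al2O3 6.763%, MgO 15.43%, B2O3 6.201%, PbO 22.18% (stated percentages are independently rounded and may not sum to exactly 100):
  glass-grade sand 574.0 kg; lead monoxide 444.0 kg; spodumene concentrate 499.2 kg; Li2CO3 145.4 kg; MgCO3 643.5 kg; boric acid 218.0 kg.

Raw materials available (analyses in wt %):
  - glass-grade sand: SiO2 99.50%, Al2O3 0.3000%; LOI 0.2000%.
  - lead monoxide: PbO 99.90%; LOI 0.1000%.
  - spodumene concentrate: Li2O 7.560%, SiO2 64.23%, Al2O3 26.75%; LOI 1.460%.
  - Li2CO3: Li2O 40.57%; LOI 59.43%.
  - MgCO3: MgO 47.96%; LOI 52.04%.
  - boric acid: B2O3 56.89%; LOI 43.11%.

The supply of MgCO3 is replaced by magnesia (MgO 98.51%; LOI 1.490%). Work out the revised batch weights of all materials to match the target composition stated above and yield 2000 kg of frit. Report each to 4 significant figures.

The intermediate values are printed (rounded to four significant digits) at each printed step. Every computation runs at exact precision throughout; exactly one rounding is applied to every reported figure — derived quantities are computed in exact precision (glass mass, LOI, yield, the six compositions, the totals) from the weighed amounts at 2000 kg of glass, exactly as shown in either problem or answer.
Per-oxide target masses for 2000 kg frit:
  Li2O: 4.836% × 2000 = 96.72 kg
  SiO2: 44.59% × 2000 = 891.8 kg
  Al2O3: 6.763% × 2000 = 135.3 kg
  MgO: 15.43% × 2000 = 308.6 kg
  B2O3: 6.201% × 2000 = 124.0 kg
  PbO: 22.18% × 2000 = 443.6 kg
Sums-versus-targets review applying the batch weights above, per the basis as stated (each sum matches its target mass once rounding is allowed for):
  Li2O: 499.2·0.07560 + 145.4·0.4057 = 96.73 kg (target 96.72 kg)
  SiO2: 574.0·0.9950 + 499.2·0.6423 = 891.8 kg (target 891.8 kg)
  Al2O3: 574.0·0.003000 + 499.2·0.2675 = 135.3 kg (target 135.3 kg)
  MgO: 313.3·0.9851 = 308.6 kg (target 308.6 kg)
  B2O3: 218.0·0.5689 = 124.0 kg (target 124.0 kg)
  PbO: 444.0·0.9990 = 443.6 kg (target 443.6 kg)
Auditing the glass mass value: batch Σ − ignition loss = 2000 kg (the targets, summed, come to 2000 kg; versus the stated basis of 2000 kg — a pure rounding effect).
Whole-batch sum: Σ batch = 2194 kg; loss to ignition Σ batch·LOI = 193.9 kg; as yield: glass ÷ batch → 91.16%.

Revised batch per 2000 kg frit:
  glass-grade sand: 574.0 kg
  lead monoxide: 444.0 kg
  spodumene concentrate: 499.2 kg
  Li2CO3: 145.4 kg
  magnesia: 313.3 kg
  boric acid: 218.0 kg
Total batch = 2194 kg; LOI loss = 193.9 kg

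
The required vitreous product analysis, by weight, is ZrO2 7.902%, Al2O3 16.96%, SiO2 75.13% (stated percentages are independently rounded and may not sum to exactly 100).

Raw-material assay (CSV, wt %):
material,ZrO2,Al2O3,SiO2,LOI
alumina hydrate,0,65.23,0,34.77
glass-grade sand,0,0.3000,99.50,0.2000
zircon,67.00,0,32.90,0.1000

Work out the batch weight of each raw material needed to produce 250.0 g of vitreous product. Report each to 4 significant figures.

Batch per 250.0 g vitreous product:
  alumina hydrate: 64.18 g
  glass-grade sand: 179.0 g
  zircon: 29.49 g
Total batch = 272.7 g; LOI loss = 22.70 g; yield = 91.67%

In-progress results are shown, with 4-significant-digit rounding, within the worked lines — all arithmetic carries full float precision all the way through — exactly one rounding lands on each reported figure. Derived quantities (ignition loss, net glass mass, three oxide percentages, the totals, yield) are computed in full float precision using the weight values at 250.0 g of glass as given in problem or answer.
The oxide mass targets at 250.0 g vitreous product:
  ZrO2: 7.902% × 250.0 = 19.76 g
  Al2O3: 16.96% × 250.0 = 42.40 g
  SiO2: 75.13% × 250.0 = 187.8 g
A balance pass over the oxides, per the reported batch figures, per the basis as stated (target by target, the sums agree exact up to rounding of places):
  ZrO2: 29.49·0.6700 = 19.76 g (target 19.76 g)
  Al2O3: 64.18·0.6523 + 179.0·0.003000 = 42.40 g (target 42.40 g)
  SiO2: 179.0·0.9950 + 29.49·0.3290 = 187.8 g (target 187.8 g)
Glass-mass closure: total charge less LOI = 250.0 g (the targets, summed, come to 250.0 g; the stated basis being 250.0 g — rounding explains the deltas).
Summing the batch: Σ batch = 272.7 g; ignition loss, Σ(batch × LOI) = 22.70 g; the yield ratio, glass ÷ batch: 91.67%.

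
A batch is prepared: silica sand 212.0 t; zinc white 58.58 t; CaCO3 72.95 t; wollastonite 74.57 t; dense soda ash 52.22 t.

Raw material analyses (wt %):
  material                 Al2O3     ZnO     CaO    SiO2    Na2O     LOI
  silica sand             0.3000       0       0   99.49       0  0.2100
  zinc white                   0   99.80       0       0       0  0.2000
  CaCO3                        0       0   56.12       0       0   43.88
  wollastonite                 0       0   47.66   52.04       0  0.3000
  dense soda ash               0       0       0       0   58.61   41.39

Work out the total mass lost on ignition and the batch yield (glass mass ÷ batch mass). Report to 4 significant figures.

LOI loss = 54.41 t; glass = 415.9 t; yield = 88.43%

Intermediates appear rounded to four significant digits as written; full float precision is carried in all steps; exactly one rounding is applied to each reported figure — all derived quantities, which include the yield, totals, glass mass, ignition loss, the five compositions, are rebuilt in exact precision, as written in the problem or the answer, from the weighed amounts at 415.9 t of glass.
Material-by-material LOI:
  silica sand: 212.0 × 0.002100 = 0.4452 t
  zinc white: 58.58 × 0.002000 = 0.1172 t
  CaCO3: 72.95 × 0.4388 = 32.01 t
  wollastonite: 74.57 × 0.003000 = 0.2237 t
  dense soda ash: 52.22 × 0.4139 = 21.61 t
Total LOI = 54.41 t
Glass = batch − LOI = 470.3 − 54.41 = 415.9 t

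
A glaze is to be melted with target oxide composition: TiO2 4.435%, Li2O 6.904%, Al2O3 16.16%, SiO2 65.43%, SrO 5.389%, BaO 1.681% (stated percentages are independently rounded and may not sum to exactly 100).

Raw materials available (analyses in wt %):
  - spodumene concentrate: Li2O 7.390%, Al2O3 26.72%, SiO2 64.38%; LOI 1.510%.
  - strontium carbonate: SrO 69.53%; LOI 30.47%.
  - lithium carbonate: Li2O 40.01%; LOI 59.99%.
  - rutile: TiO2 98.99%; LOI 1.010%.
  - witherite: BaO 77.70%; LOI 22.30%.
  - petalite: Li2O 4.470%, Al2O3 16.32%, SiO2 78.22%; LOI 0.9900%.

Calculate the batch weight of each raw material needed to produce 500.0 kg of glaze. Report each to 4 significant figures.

Batch per 500.0 kg glaze:
  spodumene concentrate: 94.39 kg
  strontium carbonate: 38.75 kg
  lithium carbonate: 30.80 kg
  rutile: 22.40 kg
  witherite: 10.82 kg
  petalite: 340.6 kg
Total batch = 537.8 kg; LOI loss = 37.72 kg; yield = 92.99%

Intermediates are displayed, rounded to 4 significant figures, when written out; the working math carries full float precision in all steps; each reported number is rounded a single time — the derived quantities, which include totals, glass mass, the six compositions, LOI, the yield, are recomputed at full float precision, precisely as stated by the question or the answer, from the weighed amounts at 500.0 kg of glass.
Oxide-by-oxide targets in 500.0 kg glaze:
  TiO2: 4.435% × 500.0 = 22.18 kg
  Li2O: 6.904% × 500.0 = 34.52 kg
  Al2O3: 16.16% × 500.0 = 80.80 kg
  SiO2: 65.43% × 500.0 = 327.2 kg
  SrO: 5.389% × 500.0 = 26.94 kg
  BaO: 1.681% × 500.0 = 8.405 kg
Verifying the oxide balance on the weights just shown, relative to the basis at hand (oxide sums agree with the targets given rounding of the digits):
  TiO2: 22.40·0.9899 = 22.17 kg (target 22.18 kg)
  Li2O: 94.39·0.07390 + 30.80·0.4001 + 340.6·0.04470 = 34.52 kg (target 34.52 kg)
  Al2O3: 94.39·0.2672 + 340.6·0.1632 = 80.81 kg (target 80.80 kg)
  SiO2: 94.39·0.6438 + 340.6·0.7822 = 327.2 kg (target 327.2 kg)
  SrO: 38.75·0.6953 = 26.94 kg (target 26.94 kg)
  BaO: 10.82·0.7770 = 8.407 kg (target 8.405 kg)
Auditing the glass mass value: net batch after ignition = 500.0 kg (targets for the oxides total 500.0 kg; stated basis 500.0 kg — rounding explains the deltas).
Batch grand total — Σ batch = 537.8 kg; ignition loss, Σ(batch × LOI) = 37.72 kg; glass ÷ batch gives a yield of 92.99%.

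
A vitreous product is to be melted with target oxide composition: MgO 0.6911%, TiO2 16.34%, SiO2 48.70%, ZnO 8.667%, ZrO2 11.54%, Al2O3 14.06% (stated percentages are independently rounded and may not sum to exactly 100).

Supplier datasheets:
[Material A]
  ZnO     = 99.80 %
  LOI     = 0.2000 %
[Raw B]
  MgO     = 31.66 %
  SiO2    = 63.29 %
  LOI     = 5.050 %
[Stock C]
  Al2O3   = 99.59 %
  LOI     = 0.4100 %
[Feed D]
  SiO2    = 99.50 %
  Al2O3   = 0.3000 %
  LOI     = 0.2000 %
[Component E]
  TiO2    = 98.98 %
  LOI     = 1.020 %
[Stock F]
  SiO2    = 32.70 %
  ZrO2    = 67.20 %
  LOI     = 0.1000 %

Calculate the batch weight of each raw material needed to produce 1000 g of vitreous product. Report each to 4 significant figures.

Batch per 1000 g vitreous product:
  Material A: 86.84 g
  Raw B: 21.83 g
  Stock C: 139.9 g
  Feed D: 419.1 g
  Component E: 165.1 g
  Stock F: 171.7 g
Total batch = 1004 g; LOI loss = 4.544 g; yield = 99.55%

Rounding to 4 significant figures extends to each mid-chain value as shown — every computation maintains full float precision at all times. Each reported result sees exactly one rounding — the derived quantities are rebuilt starting from the weights per 1000 g of glass in full float precision (LOI, glass mass, six oxide percentages, totals, yield), as set out in either problem or answer.
Per-oxide target masses for 1000 g vitreous product:
  MgO: 0.6911% × 1000 = 6.911 g
  TiO2: 16.34% × 1000 = 163.4 g
  SiO2: 48.70% × 1000 = 487.0 g
  ZnO: 8.667% × 1000 = 86.67 g
  ZrO2: 11.54% × 1000 = 115.4 g
  Al2O3: 14.06% × 1000 = 140.6 g
Oxide-by-oxide audit on the weights just shown, on the stated basis (summed amounts equal target values within answer rounding):
  MgO: 21.83·0.3166 = 6.911 g (target 6.911 g)
  TiO2: 165.1·0.9898 = 163.4 g (target 163.4 g)
  SiO2: 21.83·0.6329 + 419.1·0.9950 + 171.7·0.3270 = 487.0 g (target 487.0 g)
  ZnO: 86.84·0.9980 = 86.67 g (target 86.67 g)
  ZrO2: 171.7·0.6720 = 115.4 g (target 115.4 g)
  Al2O3: 139.9·0.9959 + 419.1·0.003000 = 140.6 g (target 140.6 g)
Glass-mass closure: batch Σ − ignition loss = 999.9 g (oxide target masses add up to 1000 g; against the stated basis, 1000 g — a pure rounding effect).
Summing the batch: Σ batch = 1004 g; loss to ignition Σ batch·LOI = 4.544 g; glass ÷ batch gives a yield of 99.55%.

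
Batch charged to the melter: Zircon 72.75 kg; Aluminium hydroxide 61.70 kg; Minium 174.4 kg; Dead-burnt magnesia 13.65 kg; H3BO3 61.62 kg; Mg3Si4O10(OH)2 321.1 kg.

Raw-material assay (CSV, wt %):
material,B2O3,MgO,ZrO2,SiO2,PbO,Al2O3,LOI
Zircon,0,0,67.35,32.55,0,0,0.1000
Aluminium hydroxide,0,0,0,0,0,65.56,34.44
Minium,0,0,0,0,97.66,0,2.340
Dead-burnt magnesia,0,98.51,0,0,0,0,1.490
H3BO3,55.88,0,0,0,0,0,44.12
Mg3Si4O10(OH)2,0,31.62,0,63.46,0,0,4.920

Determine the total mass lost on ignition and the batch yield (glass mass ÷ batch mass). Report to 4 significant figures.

LOI loss = 68.59 kg; glass = 636.6 kg; yield = 90.27%

All internal work runs at full float precision at all times. Mid-chain values are displayed with 4-significant-digit rounding on the page — each reported figure carries a single rounding. Derived quantities (totals, six oxide percentages, LOI, net glass mass, the yield) are re-derived at full float precision from the weighed amounts on 636.6 kg of glass as they appear in either problem or answer.
Per-material ignition loss:
  Zircon: 72.75 × 0.001000 = 0.07275 kg
  Aluminium hydroxide: 61.70 × 0.3444 = 21.25 kg
  Minium: 174.4 × 0.02340 = 4.081 kg
  Dead-burnt magnesia: 13.65 × 0.01490 = 0.2034 kg
  H3BO3: 61.62 × 0.4412 = 27.19 kg
  Mg3Si4O10(OH)2: 321.1 × 0.04920 = 15.80 kg
Total LOI = 68.59 kg
Glass = batch − LOI = 705.2 − 68.59 = 636.6 kg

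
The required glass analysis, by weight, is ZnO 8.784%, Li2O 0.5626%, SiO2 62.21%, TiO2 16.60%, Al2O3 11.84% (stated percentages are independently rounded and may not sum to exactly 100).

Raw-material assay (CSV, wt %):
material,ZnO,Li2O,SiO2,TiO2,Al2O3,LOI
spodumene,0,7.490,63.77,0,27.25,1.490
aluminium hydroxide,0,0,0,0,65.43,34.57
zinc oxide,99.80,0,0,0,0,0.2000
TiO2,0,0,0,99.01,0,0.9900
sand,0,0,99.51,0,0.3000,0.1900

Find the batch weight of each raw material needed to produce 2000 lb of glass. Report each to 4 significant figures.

Batch per 2000 lb glass:
  spodumene: 150.2 lb
  aluminium hydroxide: 294.1 lb
  zinc oxide: 176.0 lb
  TiO2: 335.3 lb
  sand: 1154 lb
Total batch = 2110 lb; LOI loss = 109.8 lb; yield = 94.80%

The whole derivation keeps full precision through the solve. The intermediate values are printed with 4-significant-figure rounding between the steps; exactly one rounding lands on each reported number — the derived quantities, which include five oxide percentages, totals, LOI, the yield, net glass mass, are re-derived at exact precision, as quoted within the problem or the answer, from the batch weights at 2000 lb of glass.
Oxide-by-oxide targets in 2000 lb glass:
  ZnO: 8.784% × 2000 = 175.7 lb
  Li2O: 0.5626% × 2000 = 11.25 lb
  SiO2: 62.21% × 2000 = 1244 lb
  TiO2: 16.60% × 2000 = 332.0 lb
  Al2O3: 11.84% × 2000 = 236.8 lb
Balance tally, oxide-wise, with the batch weights as given, under the basis named above (sum by sum, the targets are met given rounding of the digits):
  ZnO: 176.0·0.9980 = 175.6 lb (target 175.7 lb)
  Li2O: 150.2·0.07490 = 11.25 lb (target 11.25 lb)
  SiO2: 150.2·0.6377 + 1154·0.9951 = 1244 lb (target 1244 lb)
  TiO2: 335.3·0.9901 = 332.0 lb (target 332.0 lb)
  Al2O3: 150.2·0.2725 + 294.1·0.6543 + 1154·0.003000 = 236.8 lb (target 236.8 lb)
Consistency of the glass mass: batch Σ − ignition loss = 2000 lb (per-oxide target masses sum to 2000 lb; versus the stated basis of 2000 lb — deltas are rounding alone).
Whole-batch sum: Σ batch = 2110 lb; the LOI term Σ batch·LOI equals 109.8 lb; yield, glass over the total, = 94.80%.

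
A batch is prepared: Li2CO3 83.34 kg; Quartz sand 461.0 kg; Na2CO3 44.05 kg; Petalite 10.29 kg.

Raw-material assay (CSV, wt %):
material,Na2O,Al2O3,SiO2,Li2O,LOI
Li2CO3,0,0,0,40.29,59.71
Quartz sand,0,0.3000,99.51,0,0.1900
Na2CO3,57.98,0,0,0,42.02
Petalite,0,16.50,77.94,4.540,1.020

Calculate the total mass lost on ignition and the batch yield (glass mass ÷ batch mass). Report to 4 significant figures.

LOI loss = 69.25 kg; glass = 529.4 kg; yield = 88.43%

Exact precision is maintained from first step to last. The intermediate values are printed, rounded to 4 significant figures, within the worked lines; a single rounding yields every reported value — derived quantities (glass mass, LOI, four oxide percentages, yield, the totals) are computed starting from the weights per 529.4 kg of glass in exact precision, as set out in problem or answer.
Material-by-material LOI:
  Li2CO3: 83.34 × 0.5971 = 49.76 kg
  Quartz sand: 461.0 × 0.001900 = 0.8759 kg
  Na2CO3: 44.05 × 0.4202 = 18.51 kg
  Petalite: 10.29 × 0.01020 = 0.1050 kg
Total LOI = 69.25 kg
Glass = batch − LOI = 598.7 − 69.25 = 529.4 kg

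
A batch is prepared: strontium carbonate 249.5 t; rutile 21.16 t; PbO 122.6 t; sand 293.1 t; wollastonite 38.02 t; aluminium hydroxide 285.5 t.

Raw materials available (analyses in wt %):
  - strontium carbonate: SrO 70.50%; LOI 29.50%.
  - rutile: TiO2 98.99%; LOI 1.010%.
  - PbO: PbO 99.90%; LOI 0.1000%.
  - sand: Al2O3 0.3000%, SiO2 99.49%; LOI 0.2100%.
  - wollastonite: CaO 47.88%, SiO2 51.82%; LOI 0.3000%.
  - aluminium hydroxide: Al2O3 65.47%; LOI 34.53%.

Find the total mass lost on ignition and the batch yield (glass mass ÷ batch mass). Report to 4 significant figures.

Rounding to four significant digits applies to each working value as shown. All arithmetic keeps full precision at all times; each reported result is rounded once only — all derived quantities (six oxide percentages, LOI, totals, net glass mass, yield) are re-derived using the weight values on 836.6 t of glass at full float precision as written in either problem or answer.
Per-material ignition loss:
  strontium carbonate: 249.5 × 0.2950 = 73.60 t
  rutile: 21.16 × 0.01010 = 0.2137 t
  PbO: 122.6 × 0.001000 = 0.1226 t
  sand: 293.1 × 0.002100 = 0.6155 t
  wollastonite: 38.02 × 0.003000 = 0.1141 t
  aluminium hydroxide: 285.5 × 0.3453 = 98.58 t
Total LOI = 173.3 t
Glass = batch − LOI = 1010 − 173.3 = 836.6 t

LOI loss = 173.3 t; glass = 836.6 t; yield = 82.84%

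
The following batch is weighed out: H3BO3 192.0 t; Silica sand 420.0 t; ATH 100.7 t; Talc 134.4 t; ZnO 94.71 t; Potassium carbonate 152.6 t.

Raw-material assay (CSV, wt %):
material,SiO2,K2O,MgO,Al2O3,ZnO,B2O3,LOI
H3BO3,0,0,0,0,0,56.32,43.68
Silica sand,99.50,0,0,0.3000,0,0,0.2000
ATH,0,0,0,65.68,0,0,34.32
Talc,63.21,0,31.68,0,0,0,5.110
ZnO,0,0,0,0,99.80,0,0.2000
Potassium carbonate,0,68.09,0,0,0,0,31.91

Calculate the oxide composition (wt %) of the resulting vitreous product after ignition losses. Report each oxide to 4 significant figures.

Glass mass = 919.4 t (batch 1094 − LOI 175.0).
Composition: SiO2 54.69%, K2O 11.30%, MgO 4.631%, Al2O3 7.331%, ZnO 10.28%, B2O3 11.76%

Working values are shown rounded to 4 significant figures when written out — the whole derivation carries exact precision at each step; every reported number sees exactly one rounding — derived quantities (the yield, six oxide percentages, glass mass, the totals, ignition loss) are rebuilt in full precision from the batch weights on 919.4 t of glass exactly as printed in question or answer.
Per-oxide mass from batch:
  SiO2: 420.0·0.9950 + 134.4·0.6321 = 502.9 t
  K2O: 152.6·0.6809 = 103.9 t
  MgO: 134.4·0.3168 = 42.58 t
  Al2O3: 420.0·0.003000 + 100.7·0.6568 = 67.40 t
  ZnO: 94.71·0.9980 = 94.52 t
  B2O3: 192.0·0.5632 = 108.1 t
LOI: 192.0·0.4368 + 420.0·0.002000 + 100.7·0.3432 + 134.4·0.05110 + 94.71·0.002000 + 152.6·0.3191 = 175.0 t
Glass mass = batch − LOI = 1094 − 175.0 = 919.4 t (the oxide masses sum to this)
each oxide over glass, ×100, is wt %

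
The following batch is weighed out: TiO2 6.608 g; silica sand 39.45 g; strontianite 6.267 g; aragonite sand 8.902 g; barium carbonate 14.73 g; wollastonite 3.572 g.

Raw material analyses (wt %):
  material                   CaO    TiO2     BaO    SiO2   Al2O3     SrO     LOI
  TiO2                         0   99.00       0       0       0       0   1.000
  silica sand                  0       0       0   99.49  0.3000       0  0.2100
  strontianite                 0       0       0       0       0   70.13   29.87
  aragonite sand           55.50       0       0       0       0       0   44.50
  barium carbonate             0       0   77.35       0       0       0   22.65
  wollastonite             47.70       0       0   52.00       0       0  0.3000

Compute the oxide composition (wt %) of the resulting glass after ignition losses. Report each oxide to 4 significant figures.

Glass mass = 70.20 g (batch 79.53 − LOI 9.329).
Composition: CaO 9.465%, TiO2 9.319%, BaO 16.23%, SiO2 58.56%, Al2O3 0.1686%, SrO 6.261%

The working math carries exact precision in every operation — values along the way are shown, rounded to 4 significant digits, in the printout. A single rounding completes each reported result — derived quantities are computed at full float precision (ignition loss, glass mass, totals, yield, six oxide percentages) from the weighed amounts on 70.20 g of glass, exactly as printed in the problem or answer text.
Delivered oxide masses:
  CaO: 8.902·0.5550 + 3.572·0.4770 = 6.644 g
  TiO2: 6.608·0.9900 = 6.542 g
  BaO: 14.73·0.7735 = 11.39 g
  SiO2: 39.45·0.9949 + 3.572·0.5200 = 41.11 g
  Al2O3: 39.45·0.003000 = 0.1184 g
  SrO: 6.267·0.7013 = 4.395 g
LOI: 6.608·0.01000 + 39.45·0.002100 + 6.267·0.2987 + 8.902·0.4450 + 14.73·0.2265 + 3.572·0.003000 = 9.329 g
Glass = total batch minus LOI = 79.53 − 9.329 = 70.20 g (consistent with Σ oxide mass)
wt %: oxide over glass, times 100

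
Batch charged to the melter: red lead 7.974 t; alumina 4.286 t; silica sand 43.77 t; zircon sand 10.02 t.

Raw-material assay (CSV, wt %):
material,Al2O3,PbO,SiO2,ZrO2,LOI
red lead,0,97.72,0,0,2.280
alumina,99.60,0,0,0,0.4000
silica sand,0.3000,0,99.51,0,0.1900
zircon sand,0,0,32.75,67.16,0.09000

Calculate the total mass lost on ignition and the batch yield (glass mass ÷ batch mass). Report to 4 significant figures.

All internal work holds full float precision end to end. Working values are printed, with 4-significant-digit rounding, on the page — a single rounding produces every reported figure. All derived quantities, including totals, net glass mass, the four compositions, LOI, the yield, are computed from the batch weights on 65.76 t of glass in full precision, as quoted within either problem or answer.
Loss on ignition, line by line:
  red lead: 7.974 × 0.02280 = 0.1818 t
  alumina: 4.286 × 0.004000 = 0.01714 t
  silica sand: 43.77 × 0.001900 = 0.08316 t
  zircon sand: 10.02 × 9.000e-04 = 0.009018 t
Total LOI = 0.2911 t
Glass = batch − LOI = 66.05 − 0.2911 = 65.76 t

LOI loss = 0.2911 t; glass = 65.76 t; yield = 99.56%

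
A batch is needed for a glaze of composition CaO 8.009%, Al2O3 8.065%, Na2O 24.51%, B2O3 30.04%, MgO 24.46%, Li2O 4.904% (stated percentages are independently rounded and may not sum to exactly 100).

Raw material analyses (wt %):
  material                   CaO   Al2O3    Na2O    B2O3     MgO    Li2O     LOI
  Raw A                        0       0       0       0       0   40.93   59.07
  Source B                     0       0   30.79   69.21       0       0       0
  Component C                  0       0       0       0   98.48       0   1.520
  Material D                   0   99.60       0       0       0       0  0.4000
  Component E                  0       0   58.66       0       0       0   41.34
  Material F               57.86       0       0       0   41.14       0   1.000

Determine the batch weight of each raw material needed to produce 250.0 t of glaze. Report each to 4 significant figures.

Every computation maintains full precision end to end; rounding to four significant digits applies to each working value as displayed. Each reported result takes just one rounding — the derived quantities are computed at full float precision (totals, ignition loss, six oxide percentages, yield, net glass mass) starting from the weights at 250.0 t of glass exactly as printed in either problem or answer.
The oxide mass targets at 250.0 t glaze:
  CaO: 8.009% × 250.0 = 20.02 t
  Al2O3: 8.065% × 250.0 = 20.16 t
  Na2O: 24.51% × 250.0 = 61.28 t
  B2O3: 30.04% × 250.0 = 75.10 t
  MgO: 24.46% × 250.0 = 61.15 t
  Li2O: 4.904% × 250.0 = 12.26 t
Mass-balance tally per oxide on the weights just shown, under the basis named above (delivered sums recover each target net of answer rounding effects):
  CaO: 34.61·0.5786 = 20.03 t (target 20.02 t)
  Al2O3: 20.24·0.9960 = 20.16 t (target 20.16 t)
  Na2O: 108.5·0.3079 + 47.50·0.5866 = 61.27 t (target 61.28 t)
  B2O3: 108.5·0.6921 = 75.09 t (target 75.10 t)
  MgO: 47.64·0.9848 + 34.61·0.4114 = 61.15 t (target 61.15 t)
  Li2O: 29.95·0.4093 = 12.26 t (target 12.26 t)
Glass-mass bookkeeping: total charge less LOI = 250.0 t (targets for the oxides total 250.0 t; basis as stated: 250.0 t — gaps are rounding artifacts).
Batch total: Σ batch = 288.4 t; loss to ignition Σ batch·LOI = 38.48 t; the yield ratio, glass ÷ batch: 86.66%.

Batch per 250.0 t glaze:
  Raw A: 29.95 t
  Source B: 108.5 t
  Component C: 47.64 t
  Material D: 20.24 t
  Component E: 47.50 t
  Material F: 34.61 t
Total batch = 288.4 t; LOI loss = 38.48 t; yield = 86.66%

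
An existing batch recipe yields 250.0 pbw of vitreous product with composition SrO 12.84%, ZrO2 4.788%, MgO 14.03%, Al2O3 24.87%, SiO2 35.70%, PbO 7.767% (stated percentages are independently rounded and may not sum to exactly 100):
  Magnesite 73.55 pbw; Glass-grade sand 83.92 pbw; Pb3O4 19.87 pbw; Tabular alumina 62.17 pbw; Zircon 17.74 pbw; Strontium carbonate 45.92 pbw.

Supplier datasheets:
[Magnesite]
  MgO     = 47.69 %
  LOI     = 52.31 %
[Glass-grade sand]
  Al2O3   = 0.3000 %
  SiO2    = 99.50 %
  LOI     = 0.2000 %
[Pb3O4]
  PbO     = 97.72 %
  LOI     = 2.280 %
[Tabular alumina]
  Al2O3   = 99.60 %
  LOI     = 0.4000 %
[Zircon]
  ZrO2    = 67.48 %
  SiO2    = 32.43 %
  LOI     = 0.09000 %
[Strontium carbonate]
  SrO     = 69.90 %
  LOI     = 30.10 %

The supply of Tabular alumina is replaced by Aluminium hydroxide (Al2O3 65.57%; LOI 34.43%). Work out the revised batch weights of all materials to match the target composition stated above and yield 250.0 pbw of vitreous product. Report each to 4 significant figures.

All internal work maintains full float precision through every step. Mid-chain values appear rounded to 4 significant figures on the page — each reported value includes exactly one rounding; derived quantities, which include the six compositions, glass mass, ignition loss, totals, yield, are recomputed in exact precision, as they appear in the problem or answer text, using the weight values per 250.0 pbw of glass.
Per-oxide target masses for 250.0 pbw vitreous product:
  SrO: 12.84% × 250.0 = 32.10 pbw
  ZrO2: 4.788% × 250.0 = 11.97 pbw
  MgO: 14.03% × 250.0 = 35.08 pbw
  Al2O3: 24.87% × 250.0 = 62.18 pbw
  SiO2: 35.70% × 250.0 = 89.25 pbw
  PbO: 7.767% × 250.0 = 19.42 pbw
A balance pass over the oxides, with the batch weights as given, at the basis given (oxide sums agree with the targets modulo rounding of the values):
  SrO: 45.92·0.6990 = 32.10 pbw (target 32.10 pbw)
  ZrO2: 17.74·0.6748 = 11.97 pbw (target 11.97 pbw)
  MgO: 73.55·0.4769 = 35.08 pbw (target 35.08 pbw)
  Al2O3: 83.92·0.003000 + 94.44·0.6557 = 62.18 pbw (target 62.18 pbw)
  SiO2: 83.92·0.9950 + 17.74·0.3243 = 89.25 pbw (target 89.25 pbw)
  PbO: 19.87·0.9772 = 19.42 pbw (target 19.42 pbw)
Consistency of the glass mass: batch Σ − ignition loss = 250.0 pbw (the targets, summed, come to 250.0 pbw; against the stated basis, 250.0 pbw — deltas are rounding alone).
Batch grand total — Σ batch = 335.4 pbw; LOI removed, Σ of batch·LOI: 85.45 pbw; yield: glass divided by total = 74.53%.

Revised batch per 250.0 pbw vitreous product:
  Magnesite: 73.55 pbw
  Glass-grade sand: 83.92 pbw
  Pb3O4: 19.87 pbw
  Aluminium hydroxide: 94.44 pbw
  Zircon: 17.74 pbw
  Strontium carbonate: 45.92 pbw
Total batch = 335.4 pbw; LOI loss = 85.45 pbw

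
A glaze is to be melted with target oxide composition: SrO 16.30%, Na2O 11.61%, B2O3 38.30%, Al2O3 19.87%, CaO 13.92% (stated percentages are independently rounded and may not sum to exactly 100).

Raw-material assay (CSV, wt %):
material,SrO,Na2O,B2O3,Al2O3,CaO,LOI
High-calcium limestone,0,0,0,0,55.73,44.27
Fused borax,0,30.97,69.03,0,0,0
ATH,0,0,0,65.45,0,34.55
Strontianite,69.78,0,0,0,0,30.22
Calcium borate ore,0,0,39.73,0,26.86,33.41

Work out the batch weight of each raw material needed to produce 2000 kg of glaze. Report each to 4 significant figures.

Batch per 2000 kg glaze:
  High-calcium limestone: 198.2 kg
  Fused borax: 749.8 kg
  ATH: 607.2 kg
  Strontianite: 467.2 kg
  Calcium borate ore: 625.3 kg
Total batch = 2648 kg; LOI loss = 647.6 kg; yield = 75.54%

The intermediate values are shown, with 4-significant-figure rounding, within the worked lines — each numeric step holds full float precision throughout. Every reported number is rounded a single time — derived quantities are rebuilt in full precision (the yield, LOI, net glass mass, the totals, the five compositions) from the batch weights for 2000 kg of glass, as given in either problem or answer.
Per-oxide target masses for 2000 kg glaze:
  SrO: 16.30% × 2000 = 326.0 kg
  Na2O: 11.61% × 2000 = 232.2 kg
  B2O3: 38.30% × 2000 = 766.0 kg
  Al2O3: 19.87% × 2000 = 397.4 kg
  CaO: 13.92% × 2000 = 278.4 kg
Oxide-by-oxide audit per the reported batch figures, at the basis given (summed amounts equal target values once rounding is allowed for):
  SrO: 467.2·0.6978 = 326.0 kg (target 326.0 kg)
  Na2O: 749.8·0.3097 = 232.2 kg (target 232.2 kg)
  B2O3: 749.8·0.6903 + 625.3·0.3973 = 766.0 kg (target 766.0 kg)
  Al2O3: 607.2·0.6545 = 397.4 kg (target 397.4 kg)
  CaO: 198.2·0.5573 + 625.3·0.2686 = 278.4 kg (target 278.4 kg)
Mass balance on the glass: batch Σ − ignition loss = 2000 kg (the targets, summed, come to 2000 kg; stated basis 2000 kg — deltas are rounding alone).
Whole-batch sum: Σ batch = 2648 kg; LOI removed, Σ of batch·LOI: 647.6 kg; as yield: glass ÷ batch → 75.54%.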